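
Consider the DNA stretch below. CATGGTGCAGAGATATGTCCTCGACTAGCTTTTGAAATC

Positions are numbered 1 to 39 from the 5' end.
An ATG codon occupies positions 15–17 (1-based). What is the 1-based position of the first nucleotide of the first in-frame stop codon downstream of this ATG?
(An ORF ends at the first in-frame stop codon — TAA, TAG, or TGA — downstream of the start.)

Codons from position 15: ATG (15–17), TCC (18–20), TCG (21–23), ACT (24–26), AGC (27–29), TTT (30–32), TGA (33–35).
TGA is a stop codon; it begins at position 33.

33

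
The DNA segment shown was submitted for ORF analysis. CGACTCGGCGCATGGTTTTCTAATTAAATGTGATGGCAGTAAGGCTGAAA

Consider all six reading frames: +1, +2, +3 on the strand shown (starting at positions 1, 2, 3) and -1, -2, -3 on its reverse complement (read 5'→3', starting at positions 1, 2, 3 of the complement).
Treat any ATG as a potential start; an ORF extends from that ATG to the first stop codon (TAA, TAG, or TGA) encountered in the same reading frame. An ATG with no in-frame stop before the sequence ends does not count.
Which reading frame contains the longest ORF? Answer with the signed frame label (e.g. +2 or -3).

+3

Reverse complement (5'→3'): TTTCAGCCTTACTGCCATCACATTTAATTAGAAAACCATGCGCCGAGTCG
Frame +1: CGA CTC GGC GCA TGG TTT TCT AAT TAA ATG TGA TGG CAG TAA GGC TGA — ATG at 28, stop TGA at 31 → 6 nt.
Frame +2: GAC TCG GCG CAT GGT TTT CTA ATT AAA TGT GAT GGC AGT AAG GCT GAA — no ATG→stop ORF.
Frame +3: ACT CGG CGC ATG GTT TTC TAA TTA AAT GTG ATG GCA GTA AGG CTG AAA — ATG at 12, stop TAA at 21 → 12 nt.
Frame -1: TTT CAG CCT TAC TGC CAT CAC ATT TAA TTA GAA AAC CAT GCG CCG AGT — no ATG→stop ORF.
Frame -2: TTC AGC CTT ACT GCC ATC ACA TTT AAT TAG AAA ACC ATG CGC CGA GTC — no ATG→stop ORF.
Frame -3: TCA GCC TTA CTG CCA TCA CAT TTA ATT AGA AAA CCA TGC GCC GAG TCG — no ATG→stop ORF.
Longest ORF is 12 nt in frame +3 (positions 12–23).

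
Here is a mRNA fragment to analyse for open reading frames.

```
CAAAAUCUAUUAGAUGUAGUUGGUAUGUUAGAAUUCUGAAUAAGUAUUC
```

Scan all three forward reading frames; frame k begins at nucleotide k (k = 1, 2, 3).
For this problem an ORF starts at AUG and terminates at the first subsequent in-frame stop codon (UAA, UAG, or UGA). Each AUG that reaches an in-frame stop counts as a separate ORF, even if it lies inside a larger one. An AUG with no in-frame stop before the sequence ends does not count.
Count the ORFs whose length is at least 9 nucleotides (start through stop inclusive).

Frame 1: CAA AAU CUA UUA GAU GUA GUU GGU AUG UUA GAA UUC UGA AUA AGU AUU — AUG at 25, stop UGA at 37 → 15 nt.
Frame 2: AAA AUC UAU UAG AUG UAG UUG GUA UGU UAG AAU UCU GAA UAA GUA UUC — AUG at 14, stop UAG at 17 → 6 nt.
Frame 3: AAA UCU AUU AGA UGU AGU UGG UAU GUU AGA AUU CUG AAU AAG UAU — no AUG→stop ORF.
ORFs ≥ 9 nucleotides: frame 1 25–39 (15 nucleotides). Count = 1.

1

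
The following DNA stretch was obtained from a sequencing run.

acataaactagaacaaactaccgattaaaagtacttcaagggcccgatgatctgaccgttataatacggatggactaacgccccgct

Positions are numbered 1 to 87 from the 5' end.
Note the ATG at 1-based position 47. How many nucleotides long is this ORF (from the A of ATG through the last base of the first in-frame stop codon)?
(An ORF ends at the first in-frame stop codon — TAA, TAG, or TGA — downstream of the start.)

Codons from position 47: ATG (47–49), ATC (50–52), TGA (53–55).
TGA is the first in-frame stop; ORF spans 47–55, 9 nucleotides.

9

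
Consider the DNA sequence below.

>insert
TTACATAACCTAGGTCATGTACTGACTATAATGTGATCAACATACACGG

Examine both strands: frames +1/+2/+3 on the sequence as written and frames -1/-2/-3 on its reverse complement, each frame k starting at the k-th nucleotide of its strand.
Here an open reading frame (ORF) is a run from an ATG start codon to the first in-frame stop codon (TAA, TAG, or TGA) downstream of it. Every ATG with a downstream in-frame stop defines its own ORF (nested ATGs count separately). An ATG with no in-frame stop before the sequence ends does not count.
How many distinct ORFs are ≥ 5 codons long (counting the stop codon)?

Reverse complement (5'→3'): CCGTGTATGTTGATCACATTATAGTCAGTACATGACCTAGGTTATGTAA
Frame +1: TTA CAT AAC CTA GGT CAT GTA CTG ACT ATA ATG TGA TCA ACA TAC ACG — ATG at 31, stop TGA at 34 → 6 nt.
Frame +2: TAC ATA ACC TAG GTC ATG TAC TGA CTA TAA TGT GAT CAA CAT ACA CGG — ATG at 17, stop TGA at 23 → 9 nt.
Frame +3: ACA TAA CCT AGG TCA TGT ACT GAC TAT AAT GTG ATC AAC ATA CAC — no ATG→stop ORF.
Frame -1: CCG TGT ATG TTG ATC ACA TTA TAG TCA GTA CAT GAC CTA GGT TAT GTA — ATG at 7, stop TAG at 22 → 18 nt.
Frame -2: CGT GTA TGT TGA TCA CAT TAT AGT CAG TAC ATG ACC TAG GTT ATG TAA — ATG at 32, stop TAG at 38 → 9 nt; ATG at 44, stop TAA at 47 → 6 nt.
Frame -3: GTG TAT GTT GAT CAC ATT ATA GTC AGT ACA TGA CCT AGG TTA TGT — no ATG→stop ORF.
ORFs ≥ 5 codons: frame -1 7–24 (6 codons). Count = 1.

1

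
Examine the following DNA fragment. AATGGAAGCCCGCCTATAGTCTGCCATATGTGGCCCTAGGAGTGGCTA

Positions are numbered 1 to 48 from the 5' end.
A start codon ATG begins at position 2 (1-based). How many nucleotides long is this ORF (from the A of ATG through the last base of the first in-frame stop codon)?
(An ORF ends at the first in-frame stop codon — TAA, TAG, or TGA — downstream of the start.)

Codons from position 2: ATG (2–4), GAA (5–7), GCC (8–10), CGC (11–13), CTA (14–16), TAG (17–19).
TAG is the first in-frame stop; ORF spans 2–19, 18 nucleotides.

18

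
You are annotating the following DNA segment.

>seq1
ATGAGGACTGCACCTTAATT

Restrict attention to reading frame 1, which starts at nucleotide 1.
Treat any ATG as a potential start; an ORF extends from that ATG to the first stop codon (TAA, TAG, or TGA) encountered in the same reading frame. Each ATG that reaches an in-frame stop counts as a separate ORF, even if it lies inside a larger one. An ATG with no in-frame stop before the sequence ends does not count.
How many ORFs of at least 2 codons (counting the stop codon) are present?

Frame 1: ATG AGG ACT GCA CCT TAA — ATG at 1, stop TAA at 16 → 18 nt.
ORFs ≥ 2 codons: frame 1 1–18 (6 codons). Count = 1.

1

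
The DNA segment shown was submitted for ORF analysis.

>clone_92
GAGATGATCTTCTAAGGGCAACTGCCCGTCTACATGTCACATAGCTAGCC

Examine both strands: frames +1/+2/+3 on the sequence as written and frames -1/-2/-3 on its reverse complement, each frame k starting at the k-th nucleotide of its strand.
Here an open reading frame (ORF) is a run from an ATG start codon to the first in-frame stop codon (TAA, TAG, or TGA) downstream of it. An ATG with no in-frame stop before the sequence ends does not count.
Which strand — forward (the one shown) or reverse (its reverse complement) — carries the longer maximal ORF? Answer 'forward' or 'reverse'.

Reverse complement (5'→3'): GGCTAGCTATGTGACATGTAGACGGGCAGTTGCCCTTAGAAGATCATCTC
Frame +1: GAG ATG ATC TTC TAA GGG CAA CTG CCC GTC TAC ATG TCA CAT AGC TAG — ATG at 4, stop TAA at 13 → 12 nt; ATG at 34, stop TAG at 46 → 15 nt.
Frame +2: AGA TGA TCT TCT AAG GGC AAC TGC CCG TCT ACA TGT CAC ATA GCT AGC — no ATG→stop ORF.
Frame +3: GAT GAT CTT CTA AGG GCA ACT GCC CGT CTA CAT GTC ACA TAG CTA GCC — no ATG→stop ORF.
Frame -1: GGC TAG CTA TGT GAC ATG TAG ACG GGC AGT TGC CCT TAG AAG ATC ATC — ATG at 16, stop TAG at 19 → 6 nt.
Frame -2: GCT AGC TAT GTG ACA TGT AGA CGG GCA GTT GCC CTT AGA AGA TCA TCT — no ATG→stop ORF.
Frame -3: CTA GCT ATG TGA CAT GTA GAC GGG CAG TTG CCC TTA GAA GAT CAT CTC — ATG at 9, stop TGA at 12 → 6 nt.
Forward-strand max 15 nt; reverse-strand max 6 nt. The forward strand has the longer ORF.

forward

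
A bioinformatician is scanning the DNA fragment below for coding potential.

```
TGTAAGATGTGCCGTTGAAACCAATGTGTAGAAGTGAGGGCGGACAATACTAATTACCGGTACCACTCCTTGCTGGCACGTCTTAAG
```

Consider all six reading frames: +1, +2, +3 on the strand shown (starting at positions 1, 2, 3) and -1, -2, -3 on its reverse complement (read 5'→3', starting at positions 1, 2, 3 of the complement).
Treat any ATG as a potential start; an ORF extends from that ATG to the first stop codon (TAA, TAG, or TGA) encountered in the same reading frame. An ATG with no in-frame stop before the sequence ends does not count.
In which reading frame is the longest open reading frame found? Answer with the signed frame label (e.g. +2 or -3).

Reverse complement (5'→3'): CTTAAGACGTGCCAGCAAGGAGTGGTACCGGTAATTAGTATTGTCCGCCCTCACTTCTACACATTGGTTTCAACGGCACATCTTACA
Frame +1: TGT AAG ATG TGC CGT TGA AAC CAA TGT GTA GAA GTG AGG GCG GAC AAT ACT AAT TAC CGG TAC CAC TCC TTG CTG GCA CGT CTT AAG — ATG at 7, stop TGA at 16 → 12 nt.
Frame +2: GTA AGA TGT GCC GTT GAA ACC AAT GTG TAG AAG TGA GGG CGG ACA ATA CTA ATT ACC GGT ACC ACT CCT TGC TGG CAC GTC TTA — no ATG→stop ORF.
Frame +3: TAA GAT GTG CCG TTG AAA CCA ATG TGT AGA AGT GAG GGC GGA CAA TAC TAA TTA CCG GTA CCA CTC CTT GCT GGC ACG TCT TAA — ATG at 24, stop TAA at 51 → 30 nt.
Frame -1: CTT AAG ACG TGC CAG CAA GGA GTG GTA CCG GTA ATT AGT ATT GTC CGC CCT CAC TTC TAC ACA TTG GTT TCA ACG GCA CAT CTT ACA — no ATG→stop ORF.
Frame -2: TTA AGA CGT GCC AGC AAG GAG TGG TAC CGG TAA TTA GTA TTG TCC GCC CTC ACT TCT ACA CAT TGG TTT CAA CGG CAC ATC TTA — no ATG→stop ORF.
Frame -3: TAA GAC GTG CCA GCA AGG AGT GGT ACC GGT AAT TAG TAT TGT CCG CCC TCA CTT CTA CAC ATT GGT TTC AAC GGC ACA TCT TAC — no ATG→stop ORF.
Longest ORF is 30 nt in frame +3 (positions 24–53).

+3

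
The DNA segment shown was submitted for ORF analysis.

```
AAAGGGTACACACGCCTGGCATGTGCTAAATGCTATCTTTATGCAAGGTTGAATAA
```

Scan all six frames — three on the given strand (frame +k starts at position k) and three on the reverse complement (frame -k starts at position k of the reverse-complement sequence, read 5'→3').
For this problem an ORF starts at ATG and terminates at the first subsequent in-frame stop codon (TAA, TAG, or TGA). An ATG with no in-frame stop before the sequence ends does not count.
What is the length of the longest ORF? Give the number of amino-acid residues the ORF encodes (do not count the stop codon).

Reverse complement (5'→3'): TTATTCAACCTTGCATAAAGATAGCATTTAGCACATGCCAGGCGTGTGTACCCTTT
Frame +1: AAA GGG TAC ACA CGC CTG GCA TGT GCT AAA TGC TAT CTT TAT GCA AGG TTG AAT — no ATG→stop ORF.
Frame +2: AAG GGT ACA CAC GCC TGG CAT GTG CTA AAT GCT ATC TTT ATG CAA GGT TGA ATA — ATG at 41, stop TGA at 50 → 12 nt.
Frame +3: AGG GTA CAC ACG CCT GGC ATG TGC TAA ATG CTA TCT TTA TGC AAG GTT GAA TAA — ATG at 21, stop TAA at 27 → 9 nt; ATG at 30, stop TAA at 54 → 27 nt.
Frame -1: TTA TTC AAC CTT GCA TAA AGA TAG CAT TTA GCA CAT GCC AGG CGT GTG TAC CCT — no ATG→stop ORF.
Frame -2: TAT TCA ACC TTG CAT AAA GAT AGC ATT TAG CAC ATG CCA GGC GTG TGT ACC CTT — no ATG→stop ORF.
Frame -3: ATT CAA CCT TGC ATA AAG ATA GCA TTT AGC ACA TGC CAG GCG TGT GTA CCC TTT — no ATG→stop ORF.
Longest: frame +3, positions 30–56, 27 nt = 9 codons = 8 aa. → 8 amino acids.

8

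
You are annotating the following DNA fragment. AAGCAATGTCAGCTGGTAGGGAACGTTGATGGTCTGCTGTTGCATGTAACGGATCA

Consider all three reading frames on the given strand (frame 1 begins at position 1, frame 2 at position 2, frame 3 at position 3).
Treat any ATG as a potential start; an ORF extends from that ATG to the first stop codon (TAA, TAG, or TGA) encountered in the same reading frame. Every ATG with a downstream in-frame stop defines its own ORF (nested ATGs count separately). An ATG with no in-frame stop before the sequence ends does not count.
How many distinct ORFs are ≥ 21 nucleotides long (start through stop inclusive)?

Frame 1: AAG CAA TGT CAG CTG GTA GGG AAC GTT GAT GGT CTG CTG TTG CAT GTA ACG GAT — no ATG→stop ORF.
Frame 2: AGC AAT GTC AGC TGG TAG GGA ACG TTG ATG GTC TGC TGT TGC ATG TAA CGG ATC — ATG at 29, stop TAA at 47 → 21 nt; ATG at 44, stop TAA at 47 → 6 nt.
Frame 3: GCA ATG TCA GCT GGT AGG GAA CGT TGA TGG TCT GCT GTT GCA TGT AAC GGA TCA — ATG at 6, stop TGA at 27 → 24 nt.
ORFs ≥ 21 nucleotides: frame 2 29–49 (21 nucleotides), frame 3 6–29 (24 nucleotides). Count = 2.

2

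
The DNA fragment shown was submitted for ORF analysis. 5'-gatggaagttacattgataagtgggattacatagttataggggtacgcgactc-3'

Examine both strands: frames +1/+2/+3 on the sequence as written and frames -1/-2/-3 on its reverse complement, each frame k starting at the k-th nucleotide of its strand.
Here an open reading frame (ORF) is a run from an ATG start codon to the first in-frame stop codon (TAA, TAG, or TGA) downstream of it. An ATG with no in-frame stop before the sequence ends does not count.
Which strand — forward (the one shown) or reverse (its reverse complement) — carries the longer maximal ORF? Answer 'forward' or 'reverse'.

Reverse complement (5'→3'): GAGTCGCGTACCCCTATAACTATGTAATCCCACTTATCAATGTAACTTCCATC
Frame +1: GAT GGA AGT TAC ATT GAT AAG TGG GAT TAC ATA GTT ATA GGG GTA CGC GAC — no ATG→stop ORF.
Frame +2: ATG GAA GTT ACA TTG ATA AGT GGG ATT ACA TAG TTA TAG GGG TAC GCG ACT — ATG at 2, stop TAG at 32 → 33 nt.
Frame +3: TGG AAG TTA CAT TGA TAA GTG GGA TTA CAT AGT TAT AGG GGT ACG CGA CTC — no ATG→stop ORF.
Frame -1: GAG TCG CGT ACC CCT ATA ACT ATG TAA TCC CAC TTA TCA ATG TAA CTT CCA — ATG at 22, stop TAA at 25 → 6 nt; ATG at 40, stop TAA at 43 → 6 nt.
Frame -2: AGT CGC GTA CCC CTA TAA CTA TGT AAT CCC ACT TAT CAA TGT AAC TTC CAT — no ATG→stop ORF.
Frame -3: GTC GCG TAC CCC TAT AAC TAT GTA ATC CCA CTT ATC AAT GTA ACT TCC ATC — no ATG→stop ORF.
Forward-strand max 33 nt; reverse-strand max 6 nt. The forward strand has the longer ORF.

forward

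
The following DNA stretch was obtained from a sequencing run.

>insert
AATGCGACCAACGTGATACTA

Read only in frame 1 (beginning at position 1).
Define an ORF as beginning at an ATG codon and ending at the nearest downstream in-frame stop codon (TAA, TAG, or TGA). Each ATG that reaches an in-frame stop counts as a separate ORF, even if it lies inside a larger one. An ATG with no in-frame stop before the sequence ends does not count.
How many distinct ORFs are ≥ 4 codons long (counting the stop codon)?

Frame 1: AAT GCG ACC AAC GTG ATA CTA — no ATG→stop ORF.
No ORF reaches 4 codons. Count = 0.

0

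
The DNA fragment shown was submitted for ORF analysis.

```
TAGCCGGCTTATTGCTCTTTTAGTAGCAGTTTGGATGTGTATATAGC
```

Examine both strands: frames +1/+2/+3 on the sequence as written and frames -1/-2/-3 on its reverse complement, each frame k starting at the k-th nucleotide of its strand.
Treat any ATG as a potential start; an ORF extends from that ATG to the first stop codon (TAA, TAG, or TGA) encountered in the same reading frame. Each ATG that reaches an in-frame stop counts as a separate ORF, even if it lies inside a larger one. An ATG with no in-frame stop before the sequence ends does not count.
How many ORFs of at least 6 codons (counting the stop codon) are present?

Reverse complement (5'→3'): GCTATATACACATCCAAACTGCTACTAAAAGAGCAATAAGCCGGCTA
Frame +1: TAG CCG GCT TAT TGC TCT TTT AGT AGC AGT TTG GAT GTG TAT ATA — no ATG→stop ORF.
Frame +2: AGC CGG CTT ATT GCT CTT TTA GTA GCA GTT TGG ATG TGT ATA TAG — ATG at 35, stop TAG at 44 → 12 nt.
Frame +3: GCC GGC TTA TTG CTC TTT TAG TAG CAG TTT GGA TGT GTA TAT AGC — no ATG→stop ORF.
Frame -1: GCT ATA TAC ACA TCC AAA CTG CTA CTA AAA GAG CAA TAA GCC GGC — no ATG→stop ORF.
Frame -2: CTA TAT ACA CAT CCA AAC TGC TAC TAA AAG AGC AAT AAG CCG GCT — no ATG→stop ORF.
Frame -3: TAT ATA CAC ATC CAA ACT GCT ACT AAA AGA GCA ATA AGC CGG CTA — no ATG→stop ORF.
No ORF reaches 6 codons. Count = 0.

0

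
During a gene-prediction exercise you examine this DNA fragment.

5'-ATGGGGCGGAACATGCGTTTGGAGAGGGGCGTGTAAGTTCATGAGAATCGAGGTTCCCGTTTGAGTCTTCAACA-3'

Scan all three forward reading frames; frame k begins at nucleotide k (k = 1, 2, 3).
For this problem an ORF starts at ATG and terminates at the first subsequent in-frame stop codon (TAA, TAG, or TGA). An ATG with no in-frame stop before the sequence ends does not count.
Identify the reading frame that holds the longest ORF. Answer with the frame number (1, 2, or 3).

1

Frame 1: ATG GGG CGG AAC ATG CGT TTG GAG AGG GGC GTG TAA GTT CAT GAG AAT CGA GGT TCC CGT TTG AGT CTT CAA — ATG at 1, stop TAA at 34 → 36 nt; ATG at 13, stop TAA at 34 → 24 nt.
Frame 2: TGG GGC GGA ACA TGC GTT TGG AGA GGG GCG TGT AAG TTC ATG AGA ATC GAG GTT CCC GTT TGA GTC TTC AAC — ATG at 41, stop TGA at 62 → 24 nt.
Frame 3: GGG GCG GAA CAT GCG TTT GGA GAG GGG CGT GTA AGT TCA TGA GAA TCG AGG TTC CCG TTT GAG TCT TCA ACA — no ATG→stop ORF.
Longest ORF is 36 nt in frame 1 (positions 1–36).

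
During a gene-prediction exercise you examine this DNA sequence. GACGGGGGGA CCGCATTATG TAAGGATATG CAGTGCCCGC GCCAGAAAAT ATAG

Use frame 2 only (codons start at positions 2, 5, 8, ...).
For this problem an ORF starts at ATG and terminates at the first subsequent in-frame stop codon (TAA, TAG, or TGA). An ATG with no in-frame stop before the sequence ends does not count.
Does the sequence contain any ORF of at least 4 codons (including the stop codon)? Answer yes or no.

Frame 2: ACG GGG GGA CCG CAT TAT GTA AGG ATA TGC AGT GCC CGC GCC AGA AAA TAT — no ATG→stop ORF.
Largest ORF found is 0 codons < 4, so no.

no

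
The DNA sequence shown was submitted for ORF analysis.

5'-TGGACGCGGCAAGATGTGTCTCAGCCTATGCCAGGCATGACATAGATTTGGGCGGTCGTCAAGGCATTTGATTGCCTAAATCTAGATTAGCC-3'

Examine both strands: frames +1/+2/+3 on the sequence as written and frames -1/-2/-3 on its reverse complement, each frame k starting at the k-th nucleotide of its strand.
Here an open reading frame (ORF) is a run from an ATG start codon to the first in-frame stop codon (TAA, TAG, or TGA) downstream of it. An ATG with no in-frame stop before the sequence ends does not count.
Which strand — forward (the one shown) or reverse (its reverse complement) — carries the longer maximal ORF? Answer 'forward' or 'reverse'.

forward

Reverse complement (5'→3'): GGCTAATCTAGATTTAGGCAATCAAATGCCTTGACGACCGCCCAAATCTATGTCATGCCTGGCATAGGCTGAGACACATCTTGCCGCGTCCA
Frame +1: TGG ACG CGG CAA GAT GTG TCT CAG CCT ATG CCA GGC ATG ACA TAG ATT TGG GCG GTC GTC AAG GCA TTT GAT TGC CTA AAT CTA GAT TAG — ATG at 28, stop TAG at 43 → 18 nt; ATG at 37, stop TAG at 43 → 9 nt.
Frame +2: GGA CGC GGC AAG ATG TGT CTC AGC CTA TGC CAG GCA TGA CAT AGA TTT GGG CGG TCG TCA AGG CAT TTG ATT GCC TAA ATC TAG ATT AGC — ATG at 14, stop TGA at 38 → 27 nt.
Frame +3: GAC GCG GCA AGA TGT GTC TCA GCC TAT GCC AGG CAT GAC ATA GAT TTG GGC GGT CGT CAA GGC ATT TGA TTG CCT AAA TCT AGA TTA GCC — no ATG→stop ORF.
Frame -1: GGC TAA TCT AGA TTT AGG CAA TCA AAT GCC TTG ACG ACC GCC CAA ATC TAT GTC ATG CCT GGC ATA GGC TGA GAC ACA TCT TGC CGC GTC — ATG at 55, stop TGA at 70 → 18 nt.
Frame -2: GCT AAT CTA GAT TTA GGC AAT CAA ATG CCT TGA CGA CCG CCC AAA TCT ATG TCA TGC CTG GCA TAG GCT GAG ACA CAT CTT GCC GCG TCC — ATG at 26, stop TGA at 32 → 9 nt; ATG at 50, stop TAG at 65 → 18 nt.
Frame -3: CTA ATC TAG ATT TAG GCA ATC AAA TGC CTT GAC GAC CGC CCA AAT CTA TGT CAT GCC TGG CAT AGG CTG AGA CAC ATC TTG CCG CGT CCA — no ATG→stop ORF.
Forward-strand max 27 nt; reverse-strand max 18 nt. The forward strand has the longer ORF.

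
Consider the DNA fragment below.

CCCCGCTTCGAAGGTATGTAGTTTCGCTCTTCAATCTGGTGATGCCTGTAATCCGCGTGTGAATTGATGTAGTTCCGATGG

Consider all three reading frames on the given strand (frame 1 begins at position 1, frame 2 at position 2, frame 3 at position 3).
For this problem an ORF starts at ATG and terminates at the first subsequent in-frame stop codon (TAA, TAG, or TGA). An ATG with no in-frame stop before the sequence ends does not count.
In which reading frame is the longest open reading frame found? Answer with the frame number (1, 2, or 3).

Frame 1: CCC CGC TTC GAA GGT ATG TAG TTT CGC TCT TCA ATC TGG TGA TGC CTG TAA TCC GCG TGT GAA TTG ATG TAG TTC CGA TGG — ATG at 16, stop TAG at 19 → 6 nt; ATG at 67, stop TAG at 70 → 6 nt.
Frame 2: CCC GCT TCG AAG GTA TGT AGT TTC GCT CTT CAA TCT GGT GAT GCC TGT AAT CCG CGT GTG AAT TGA TGT AGT TCC GAT — no ATG→stop ORF.
Frame 3: CCG CTT CGA AGG TAT GTA GTT TCG CTC TTC AAT CTG GTG ATG CCT GTA ATC CGC GTG TGA ATT GAT GTA GTT CCG ATG — ATG at 42, stop TGA at 60 → 21 nt.
Longest ORF is 21 nt in frame 3 (positions 42–62).

3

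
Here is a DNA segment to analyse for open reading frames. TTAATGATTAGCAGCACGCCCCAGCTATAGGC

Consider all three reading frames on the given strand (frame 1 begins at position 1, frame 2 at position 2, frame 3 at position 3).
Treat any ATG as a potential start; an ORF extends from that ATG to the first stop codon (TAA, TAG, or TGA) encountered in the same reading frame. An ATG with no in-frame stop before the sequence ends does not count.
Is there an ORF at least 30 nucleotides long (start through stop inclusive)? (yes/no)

Frame 1: TTA ATG ATT AGC AGC ACG CCC CAG CTA TAG — ATG at 4, stop TAG at 28 → 27 nt.
Frame 2: TAA TGA TTA GCA GCA CGC CCC AGC TAT AGG — no ATG→stop ORF.
Frame 3: AAT GAT TAG CAG CAC GCC CCA GCT ATA GGC — no ATG→stop ORF.
Largest ORF found is 27 nucleotides < 30, so no.

no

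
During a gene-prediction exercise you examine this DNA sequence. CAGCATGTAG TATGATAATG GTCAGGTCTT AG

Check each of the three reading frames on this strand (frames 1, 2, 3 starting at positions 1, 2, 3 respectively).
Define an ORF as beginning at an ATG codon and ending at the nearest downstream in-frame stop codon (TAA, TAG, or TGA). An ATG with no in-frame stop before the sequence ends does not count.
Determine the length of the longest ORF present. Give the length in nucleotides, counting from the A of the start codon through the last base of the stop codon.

21

Frame 1: CAG CAT GTA GTA TGA TAA TGG TCA GGT CTT — no ATG→stop ORF.
Frame 2: AGC ATG TAG TAT GAT AAT GGT CAG GTC TTA — ATG at 5, stop TAG at 8 → 6 nt.
Frame 3: GCA TGT AGT ATG ATA ATG GTC AGG TCT TAG — ATG at 12, stop TAG at 30 → 21 nt; ATG at 18, stop TAG at 30 → 15 nt.
Longest: frame 3, positions 12–32, 21 nt = 7 codons = 6 aa. → 21 nucleotides.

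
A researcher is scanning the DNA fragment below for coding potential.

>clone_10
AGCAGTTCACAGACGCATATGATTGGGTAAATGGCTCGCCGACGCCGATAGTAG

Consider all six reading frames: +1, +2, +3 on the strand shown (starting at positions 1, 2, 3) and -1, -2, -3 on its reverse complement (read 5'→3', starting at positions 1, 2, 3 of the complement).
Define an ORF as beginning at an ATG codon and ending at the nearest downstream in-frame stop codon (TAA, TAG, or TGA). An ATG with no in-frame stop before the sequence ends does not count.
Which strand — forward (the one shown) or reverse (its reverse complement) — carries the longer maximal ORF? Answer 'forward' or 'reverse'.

Reverse complement (5'→3'): CTACTATCGGCGTCGGCGAGCCATTTACCCAATCATATGCGTCTGTGAACTGCT
Frame +1: AGC AGT TCA CAG ACG CAT ATG ATT GGG TAA ATG GCT CGC CGA CGC CGA TAG TAG — ATG at 19, stop TAA at 28 → 12 nt; ATG at 31, stop TAG at 49 → 21 nt.
Frame +2: GCA GTT CAC AGA CGC ATA TGA TTG GGT AAA TGG CTC GCC GAC GCC GAT AGT — no ATG→stop ORF.
Frame +3: CAG TTC ACA GAC GCA TAT GAT TGG GTA AAT GGC TCG CCG ACG CCG ATA GTA — no ATG→stop ORF.
Frame -1: CTA CTA TCG GCG TCG GCG AGC CAT TTA CCC AAT CAT ATG CGT CTG TGA ACT GCT — ATG at 37, stop TGA at 46 → 12 nt.
Frame -2: TAC TAT CGG CGT CGG CGA GCC ATT TAC CCA ATC ATA TGC GTC TGT GAA CTG — no ATG→stop ORF.
Frame -3: ACT ATC GGC GTC GGC GAG CCA TTT ACC CAA TCA TAT GCG TCT GTG AAC TGC — no ATG→stop ORF.
Forward-strand max 21 nt; reverse-strand max 12 nt. The forward strand has the longer ORF.

forward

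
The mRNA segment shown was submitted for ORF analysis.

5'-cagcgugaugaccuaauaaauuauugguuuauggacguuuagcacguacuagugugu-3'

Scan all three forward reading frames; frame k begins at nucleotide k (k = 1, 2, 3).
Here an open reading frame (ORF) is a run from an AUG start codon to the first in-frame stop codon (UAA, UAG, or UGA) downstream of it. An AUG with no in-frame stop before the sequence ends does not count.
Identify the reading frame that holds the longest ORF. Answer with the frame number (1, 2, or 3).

1

Frame 1: CAG CGU GAU GAC CUA AUA AAU UAU UGG UUU AUG GAC GUU UAG CAC GUA CUA GUG UGU — AUG at 31, stop UAG at 40 → 12 nt.
Frame 2: AGC GUG AUG ACC UAA UAA AUU AUU GGU UUA UGG ACG UUU AGC ACG UAC UAG UGU — AUG at 8, stop UAA at 14 → 9 nt.
Frame 3: GCG UGA UGA CCU AAU AAA UUA UUG GUU UAU GGA CGU UUA GCA CGU ACU AGU GUG — no AUG→stop ORF.
Longest ORF is 12 nt in frame 1 (positions 31–42).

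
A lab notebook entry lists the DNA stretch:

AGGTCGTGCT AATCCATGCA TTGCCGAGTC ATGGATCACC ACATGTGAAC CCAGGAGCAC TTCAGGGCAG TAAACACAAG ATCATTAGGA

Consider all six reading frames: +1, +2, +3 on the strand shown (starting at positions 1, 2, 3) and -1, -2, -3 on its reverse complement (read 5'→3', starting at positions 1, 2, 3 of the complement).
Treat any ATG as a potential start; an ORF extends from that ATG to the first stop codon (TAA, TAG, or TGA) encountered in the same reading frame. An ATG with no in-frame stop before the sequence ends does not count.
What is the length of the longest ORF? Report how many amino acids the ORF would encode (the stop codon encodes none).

10

Reverse complement (5'→3'): TCCTAATGATCTTGTGTTTACTGCCCTGAAGTGCTCCTGGGTTCACATGTGGTGATCCATGACTCGGCAATGCATGGATTAGCACGACCT
Frame +1: AGG TCG TGC TAA TCC ATG CAT TGC CGA GTC ATG GAT CAC CAC ATG TGA ACC CAG GAG CAC TTC AGG GCA GTA AAC ACA AGA TCA TTA GGA — ATG at 16, stop TGA at 46 → 33 nt; ATG at 31, stop TGA at 46 → 18 nt; ATG at 43, stop TGA at 46 → 6 nt.
Frame +2: GGT CGT GCT AAT CCA TGC ATT GCC GAG TCA TGG ATC ACC ACA TGT GAA CCC AGG AGC ACT TCA GGG CAG TAA ACA CAA GAT CAT TAG — no ATG→stop ORF.
Frame +3: GTC GTG CTA ATC CAT GCA TTG CCG AGT CAT GGA TCA CCA CAT GTG AAC CCA GGA GCA CTT CAG GGC AGT AAA CAC AAG ATC ATT AGG — no ATG→stop ORF.
Frame -1: TCC TAA TGA TCT TGT GTT TAC TGC CCT GAA GTG CTC CTG GGT TCA CAT GTG GTG ATC CAT GAC TCG GCA ATG CAT GGA TTA GCA CGA CCT — no ATG→stop ORF.
Frame -2: CCT AAT GAT CTT GTG TTT ACT GCC CTG AAG TGC TCC TGG GTT CAC ATG TGG TGA TCC ATG ACT CGG CAA TGC ATG GAT TAG CAC GAC — ATG at 47, stop TGA at 53 → 9 nt; ATG at 59, stop TAG at 80 → 24 nt; ATG at 74, stop TAG at 80 → 9 nt.
Frame -3: CTA ATG ATC TTG TGT TTA CTG CCC TGA AGT GCT CCT GGG TTC ACA TGT GGT GAT CCA TGA CTC GGC AAT GCA TGG ATT AGC ACG ACC — ATG at 6, stop TGA at 27 → 24 nt.
Longest: frame +1, positions 16–48, 33 nt = 11 codons = 10 aa. → 10 amino acids.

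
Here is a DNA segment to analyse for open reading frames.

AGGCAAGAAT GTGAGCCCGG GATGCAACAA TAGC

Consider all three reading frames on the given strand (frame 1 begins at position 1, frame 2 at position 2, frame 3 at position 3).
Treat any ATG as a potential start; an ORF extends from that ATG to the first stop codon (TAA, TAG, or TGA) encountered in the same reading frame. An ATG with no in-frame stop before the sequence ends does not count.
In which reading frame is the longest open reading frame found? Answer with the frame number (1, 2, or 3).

1

Frame 1: AGG CAA GAA TGT GAG CCC GGG ATG CAA CAA TAG — ATG at 22, stop TAG at 31 → 12 nt.
Frame 2: GGC AAG AAT GTG AGC CCG GGA TGC AAC AAT AGC — no ATG→stop ORF.
Frame 3: GCA AGA ATG TGA GCC CGG GAT GCA ACA ATA — ATG at 9, stop TGA at 12 → 6 nt.
Longest ORF is 12 nt in frame 1 (positions 22–33).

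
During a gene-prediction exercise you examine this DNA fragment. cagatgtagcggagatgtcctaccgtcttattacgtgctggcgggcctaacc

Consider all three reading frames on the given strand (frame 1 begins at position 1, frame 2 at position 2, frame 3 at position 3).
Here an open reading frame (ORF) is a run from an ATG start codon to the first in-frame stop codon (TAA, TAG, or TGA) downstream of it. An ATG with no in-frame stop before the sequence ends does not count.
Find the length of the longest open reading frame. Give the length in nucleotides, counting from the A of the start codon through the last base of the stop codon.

36

Frame 1: CAG ATG TAG CGG AGA TGT CCT ACC GTC TTA TTA CGT GCT GGC GGG CCT AAC — ATG at 4, stop TAG at 7 → 6 nt.
Frame 2: AGA TGT AGC GGA GAT GTC CTA CCG TCT TAT TAC GTG CTG GCG GGC CTA ACC — no ATG→stop ORF.
Frame 3: GAT GTA GCG GAG ATG TCC TAC CGT CTT ATT ACG TGC TGG CGG GCC TAA — ATG at 15, stop TAA at 48 → 36 nt.
Longest: frame 3, positions 15–50, 36 nt = 12 codons = 11 aa. → 36 nucleotides.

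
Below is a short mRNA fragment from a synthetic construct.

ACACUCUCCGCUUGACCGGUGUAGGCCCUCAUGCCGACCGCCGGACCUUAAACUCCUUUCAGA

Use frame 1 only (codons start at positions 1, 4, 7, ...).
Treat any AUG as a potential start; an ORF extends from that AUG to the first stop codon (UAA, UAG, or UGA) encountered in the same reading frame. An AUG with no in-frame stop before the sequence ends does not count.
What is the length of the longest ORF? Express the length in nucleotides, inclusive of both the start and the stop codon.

21

Frame 1: ACA CUC UCC GCU UGA CCG GUG UAG GCC CUC AUG CCG ACC GCC GGA CCU UAA ACU CCU UUC AGA — AUG at 31, stop UAA at 49 → 21 nt.
Longest: frame 1, positions 31–51, 21 nt = 7 codons = 6 aa. → 21 nucleotides.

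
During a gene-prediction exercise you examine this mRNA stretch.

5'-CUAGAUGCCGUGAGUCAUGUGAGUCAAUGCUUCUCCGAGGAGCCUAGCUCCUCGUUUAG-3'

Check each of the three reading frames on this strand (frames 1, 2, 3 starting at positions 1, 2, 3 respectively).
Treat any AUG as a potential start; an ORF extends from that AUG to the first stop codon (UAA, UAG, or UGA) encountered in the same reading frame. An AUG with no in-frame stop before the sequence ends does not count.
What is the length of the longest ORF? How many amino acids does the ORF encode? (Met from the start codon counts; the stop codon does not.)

Frame 1: CUA GAU GCC GUG AGU CAU GUG AGU CAA UGC UUC UCC GAG GAG CCU AGC UCC UCG UUU — no AUG→stop ORF.
Frame 2: UAG AUG CCG UGA GUC AUG UGA GUC AAU GCU UCU CCG AGG AGC CUA GCU CCU CGU UUA — AUG at 5, stop UGA at 11 → 9 nt; AUG at 17, stop UGA at 20 → 6 nt.
Frame 3: AGA UGC CGU GAG UCA UGU GAG UCA AUG CUU CUC CGA GGA GCC UAG CUC CUC GUU UAG — AUG at 27, stop UAG at 45 → 21 nt.
Longest: frame 3, positions 27–47, 21 nt = 7 codons = 6 aa. → 6 amino acids.

6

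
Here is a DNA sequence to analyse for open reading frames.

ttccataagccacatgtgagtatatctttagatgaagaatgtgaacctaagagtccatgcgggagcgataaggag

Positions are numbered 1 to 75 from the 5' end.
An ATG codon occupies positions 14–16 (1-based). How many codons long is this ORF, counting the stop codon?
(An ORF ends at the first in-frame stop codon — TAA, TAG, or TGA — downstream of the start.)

Codons from position 14: ATG (14–16), TGA (17–19).
TGA is the first in-frame stop; that's 2 codons including the stop.

2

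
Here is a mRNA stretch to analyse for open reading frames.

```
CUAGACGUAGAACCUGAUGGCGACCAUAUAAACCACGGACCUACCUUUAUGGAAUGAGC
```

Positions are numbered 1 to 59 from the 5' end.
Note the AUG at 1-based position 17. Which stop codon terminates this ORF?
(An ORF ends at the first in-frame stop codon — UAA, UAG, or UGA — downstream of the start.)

Codons from position 17: AUG (17–19), GCG (20–22), ACC (23–25), AUA (26–28), UAA (29–31).
The first in-frame stop codon is UAA.

UAA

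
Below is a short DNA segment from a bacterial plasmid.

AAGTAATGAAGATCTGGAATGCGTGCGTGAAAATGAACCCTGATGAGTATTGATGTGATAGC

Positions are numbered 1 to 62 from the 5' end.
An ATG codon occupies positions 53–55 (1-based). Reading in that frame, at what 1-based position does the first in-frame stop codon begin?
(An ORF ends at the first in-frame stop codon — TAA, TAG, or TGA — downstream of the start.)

56

Codons from position 53: ATG (53–55), TGA (56–58).
TGA is a stop codon; it begins at position 56.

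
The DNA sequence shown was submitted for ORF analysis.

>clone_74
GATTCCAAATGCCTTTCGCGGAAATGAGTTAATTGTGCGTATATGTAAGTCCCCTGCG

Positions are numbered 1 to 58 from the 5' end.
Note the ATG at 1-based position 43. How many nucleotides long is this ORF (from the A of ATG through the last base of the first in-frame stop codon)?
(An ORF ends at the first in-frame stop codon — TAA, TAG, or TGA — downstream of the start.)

6

Codons from position 43: ATG (43–45), TAA (46–48).
TAA is the first in-frame stop; ORF spans 43–48, 6 nucleotides.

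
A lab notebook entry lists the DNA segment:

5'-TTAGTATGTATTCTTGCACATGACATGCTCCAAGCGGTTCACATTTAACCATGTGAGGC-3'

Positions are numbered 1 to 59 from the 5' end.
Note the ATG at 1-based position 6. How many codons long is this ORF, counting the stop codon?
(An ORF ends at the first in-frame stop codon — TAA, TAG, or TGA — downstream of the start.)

Codons from position 6: ATG (6–8), TAT (9–11), TCT (12–14), TGC (15–17), ACA (18–20), TGA (21–23).
TGA is the first in-frame stop; that's 6 codons including the stop.

6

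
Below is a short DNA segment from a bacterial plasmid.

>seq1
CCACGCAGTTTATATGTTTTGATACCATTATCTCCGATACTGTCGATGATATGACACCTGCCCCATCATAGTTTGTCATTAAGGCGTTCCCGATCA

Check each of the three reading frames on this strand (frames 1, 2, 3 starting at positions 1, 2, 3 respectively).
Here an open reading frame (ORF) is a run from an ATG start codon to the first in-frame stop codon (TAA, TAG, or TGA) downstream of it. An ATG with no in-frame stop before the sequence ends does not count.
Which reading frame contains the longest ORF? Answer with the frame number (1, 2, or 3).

3

Frame 1: CCA CGC AGT TTA TAT GTT TTG ATA CCA TTA TCT CCG ATA CTG TCG ATG ATA TGA CAC CTG CCC CAT CAT AGT TTG TCA TTA AGG CGT TCC CGA TCA — ATG at 46, stop TGA at 52 → 9 nt.
Frame 2: CAC GCA GTT TAT ATG TTT TGA TAC CAT TAT CTC CGA TAC TGT CGA TGA TAT GAC ACC TGC CCC ATC ATA GTT TGT CAT TAA GGC GTT CCC GAT — ATG at 14, stop TGA at 20 → 9 nt.
Frame 3: ACG CAG TTT ATA TGT TTT GAT ACC ATT ATC TCC GAT ACT GTC GAT GAT ATG ACA CCT GCC CCA TCA TAG TTT GTC ATT AAG GCG TTC CCG ATC — ATG at 51, stop TAG at 69 → 21 nt.
Longest ORF is 21 nt in frame 3 (positions 51–71).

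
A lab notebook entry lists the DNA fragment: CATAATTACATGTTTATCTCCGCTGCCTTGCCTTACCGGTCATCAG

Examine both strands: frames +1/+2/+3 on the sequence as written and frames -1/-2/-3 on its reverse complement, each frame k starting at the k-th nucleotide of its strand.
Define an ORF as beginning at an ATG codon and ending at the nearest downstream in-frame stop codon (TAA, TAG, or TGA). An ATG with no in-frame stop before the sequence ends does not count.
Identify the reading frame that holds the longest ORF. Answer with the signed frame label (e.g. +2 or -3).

Reverse complement (5'→3'): CTGATGACCGGTAAGGCAAGGCAGCGGAGATAAACATGTAATTATG
Frame +1: CAT AAT TAC ATG TTT ATC TCC GCT GCC TTG CCT TAC CGG TCA TCA — no ATG→stop ORF.
Frame +2: ATA ATT ACA TGT TTA TCT CCG CTG CCT TGC CTT ACC GGT CAT CAG — no ATG→stop ORF.
Frame +3: TAA TTA CAT GTT TAT CTC CGC TGC CTT GCC TTA CCG GTC ATC — no ATG→stop ORF.
Frame -1: CTG ATG ACC GGT AAG GCA AGG CAG CGG AGA TAA ACA TGT AAT TAT — ATG at 4, stop TAA at 31 → 30 nt.
Frame -2: TGA TGA CCG GTA AGG CAA GGC AGC GGA GAT AAA CAT GTA ATT ATG — no ATG→stop ORF.
Frame -3: GAT GAC CGG TAA GGC AAG GCA GCG GAG ATA AAC ATG TAA TTA — ATG at 36, stop TAA at 39 → 6 nt.
Longest ORF is 30 nt in frame -1 (positions 4–33).

-1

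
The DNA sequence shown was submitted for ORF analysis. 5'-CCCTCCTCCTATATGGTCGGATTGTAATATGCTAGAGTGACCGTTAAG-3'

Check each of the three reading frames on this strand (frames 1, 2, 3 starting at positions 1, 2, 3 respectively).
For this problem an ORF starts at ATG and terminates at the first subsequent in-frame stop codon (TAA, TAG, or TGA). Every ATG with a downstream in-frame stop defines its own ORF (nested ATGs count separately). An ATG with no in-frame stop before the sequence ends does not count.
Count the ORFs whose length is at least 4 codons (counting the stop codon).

Frame 1: CCC TCC TCC TAT ATG GTC GGA TTG TAA TAT GCT AGA GTG ACC GTT AAG — ATG at 13, stop TAA at 25 → 15 nt.
Frame 2: CCT CCT CCT ATA TGG TCG GAT TGT AAT ATG CTA GAG TGA CCG TTA — ATG at 29, stop TGA at 38 → 12 nt.
Frame 3: CTC CTC CTA TAT GGT CGG ATT GTA ATA TGC TAG AGT GAC CGT TAA — no ATG→stop ORF.
ORFs ≥ 4 codons: frame 1 13–27 (5 codons), frame 2 29–40 (4 codons). Count = 2.

2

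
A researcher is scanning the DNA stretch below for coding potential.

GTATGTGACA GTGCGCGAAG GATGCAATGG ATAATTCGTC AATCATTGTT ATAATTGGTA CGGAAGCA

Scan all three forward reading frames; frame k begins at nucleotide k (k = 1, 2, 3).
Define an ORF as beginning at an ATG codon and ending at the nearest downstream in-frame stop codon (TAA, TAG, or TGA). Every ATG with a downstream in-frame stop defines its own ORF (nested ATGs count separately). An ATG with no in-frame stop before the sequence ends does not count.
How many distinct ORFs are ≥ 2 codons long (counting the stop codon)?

2

Frame 1: GTA TGT GAC AGT GCG CGA AGG ATG CAA TGG ATA ATT CGT CAA TCA TTG TTA TAA TTG GTA CGG AAG — ATG at 22, stop TAA at 52 → 33 nt.
Frame 2: TAT GTG ACA GTG CGC GAA GGA TGC AAT GGA TAA TTC GTC AAT CAT TGT TAT AAT TGG TAC GGA AGC — no ATG→stop ORF.
Frame 3: ATG TGA CAG TGC GCG AAG GAT GCA ATG GAT AAT TCG TCA ATC ATT GTT ATA ATT GGT ACG GAA GCA — ATG at 3, stop TGA at 6 → 6 nt.
ORFs ≥ 2 codons: frame 1 22–54 (11 codons), frame 3 3–8 (2 codons). Count = 2.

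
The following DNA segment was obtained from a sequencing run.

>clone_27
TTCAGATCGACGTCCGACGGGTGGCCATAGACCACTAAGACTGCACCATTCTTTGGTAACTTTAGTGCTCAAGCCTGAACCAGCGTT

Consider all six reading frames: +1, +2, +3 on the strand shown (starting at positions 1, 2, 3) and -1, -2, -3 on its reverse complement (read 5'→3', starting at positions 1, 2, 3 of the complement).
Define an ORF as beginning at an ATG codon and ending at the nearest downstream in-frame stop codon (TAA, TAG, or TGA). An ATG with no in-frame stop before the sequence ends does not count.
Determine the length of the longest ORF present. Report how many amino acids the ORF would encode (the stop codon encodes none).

Reverse complement (5'→3'): AACGCTGGTTCAGGCTTGAGCACTAAAGTTACCAAAGAATGGTGCAGTCTTAGTGGTCTATGGCCACCCGTCGGACGTCGATCTGAA
Frame +1: TTC AGA TCG ACG TCC GAC GGG TGG CCA TAG ACC ACT AAG ACT GCA CCA TTC TTT GGT AAC TTT AGT GCT CAA GCC TGA ACC AGC GTT — no ATG→stop ORF.
Frame +2: TCA GAT CGA CGT CCG ACG GGT GGC CAT AGA CCA CTA AGA CTG CAC CAT TCT TTG GTA ACT TTA GTG CTC AAG CCT GAA CCA GCG — no ATG→stop ORF.
Frame +3: CAG ATC GAC GTC CGA CGG GTG GCC ATA GAC CAC TAA GAC TGC ACC ATT CTT TGG TAA CTT TAG TGC TCA AGC CTG AAC CAG CGT — no ATG→stop ORF.
Frame -1: AAC GCT GGT TCA GGC TTG AGC ACT AAA GTT ACC AAA GAA TGG TGC AGT CTT AGT GGT CTA TGG CCA CCC GTC GGA CGT CGA TCT GAA — no ATG→stop ORF.
Frame -2: ACG CTG GTT CAG GCT TGA GCA CTA AAG TTA CCA AAG AAT GGT GCA GTC TTA GTG GTC TAT GGC CAC CCG TCG GAC GTC GAT CTG — no ATG→stop ORF.
Frame -3: CGC TGG TTC AGG CTT GAG CAC TAA AGT TAC CAA AGA ATG GTG CAG TCT TAG TGG TCT ATG GCC ACC CGT CGG ACG TCG ATC TGA — ATG at 39, stop TAG at 51 → 15 nt; ATG at 60, stop TGA at 84 → 27 nt.
Longest: frame -3, positions 60–86, 27 nt = 9 codons = 8 aa. → 8 amino acids.

8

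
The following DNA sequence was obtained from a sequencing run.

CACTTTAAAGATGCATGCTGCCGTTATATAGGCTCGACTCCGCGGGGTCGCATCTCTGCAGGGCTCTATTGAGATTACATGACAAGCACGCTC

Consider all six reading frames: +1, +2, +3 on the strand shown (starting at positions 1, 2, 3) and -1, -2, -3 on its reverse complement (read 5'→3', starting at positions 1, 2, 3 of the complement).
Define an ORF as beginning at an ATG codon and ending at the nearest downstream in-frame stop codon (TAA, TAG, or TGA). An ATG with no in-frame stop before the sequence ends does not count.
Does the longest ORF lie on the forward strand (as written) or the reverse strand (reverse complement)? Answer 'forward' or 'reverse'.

reverse

Reverse complement (5'→3'): GAGCGTGCTTGTCATGTAATCTCAATAGAGCCCTGCAGAGATGCGACCCCGCGGAGTCGAGCCTATATAACGGCAGCATGCATCTTTAAAGTG
Frame +1: CAC TTT AAA GAT GCA TGC TGC CGT TAT ATA GGC TCG ACT CCG CGG GGT CGC ATC TCT GCA GGG CTC TAT TGA GAT TAC ATG ACA AGC ACG CTC — no ATG→stop ORF.
Frame +2: ACT TTA AAG ATG CAT GCT GCC GTT ATA TAG GCT CGA CTC CGC GGG GTC GCA TCT CTG CAG GGC TCT ATT GAG ATT ACA TGA CAA GCA CGC — ATG at 11, stop TAG at 29 → 21 nt.
Frame +3: CTT TAA AGA TGC ATG CTG CCG TTA TAT AGG CTC GAC TCC GCG GGG TCG CAT CTC TGC AGG GCT CTA TTG AGA TTA CAT GAC AAG CAC GCT — no ATG→stop ORF.
Frame -1: GAG CGT GCT TGT CAT GTA ATC TCA ATA GAG CCC TGC AGA GAT GCG ACC CCG CGG AGT CGA GCC TAT ATA ACG GCA GCA TGC ATC TTT AAA GTG — no ATG→stop ORF.
Frame -2: AGC GTG CTT GTC ATG TAA TCT CAA TAG AGC CCT GCA GAG ATG CGA CCC CGC GGA GTC GAG CCT ATA TAA CGG CAG CAT GCA TCT TTA AAG — ATG at 14, stop TAA at 17 → 6 nt; ATG at 41, stop TAA at 68 → 30 nt.
Frame -3: GCG TGC TTG TCA TGT AAT CTC AAT AGA GCC CTG CAG AGA TGC GAC CCC GCG GAG TCG AGC CTA TAT AAC GGC AGC ATG CAT CTT TAA AGT — ATG at 78, stop TAA at 87 → 12 nt.
Forward-strand max 21 nt; reverse-strand max 30 nt. The reverse strand has the longer ORF.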